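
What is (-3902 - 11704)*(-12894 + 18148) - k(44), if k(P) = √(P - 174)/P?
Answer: -81993924 - I*√130/44 ≈ -8.1994e+7 - 0.25913*I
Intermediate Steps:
k(P) = √(-174 + P)/P
(-3902 - 11704)*(-12894 + 18148) - k(44) = (-3902 - 11704)*(-12894 + 18148) - √(-174 + 44)/44 = -15606*5254 - √(-130)/44 = -81993924 - I*√130/44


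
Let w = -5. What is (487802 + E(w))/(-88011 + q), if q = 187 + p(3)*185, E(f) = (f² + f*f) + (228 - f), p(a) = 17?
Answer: -488085/84679 ≈ -5.7639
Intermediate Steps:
E(f) = 228 - f + 2*f² (E(f) = (f² + f²) + (228 - f) = 2*f² + (228 - f) = 228 - f + 2*f²)
q = 3332 (q = 187 + 17*185 = 187 + 3145 = 3332)
(487802 + E(w))/(-88011 + q) = (487802 + (228 - 1*(-5) + 2*(-5)²))/(-88011 + 3332) = (487802 + (228 + 5 + 2*25))/(-84679) = (487802 + (228 + 5 + 50))*(-1/84679) = (487802 + 283)*(-1/84679) = 488085*(-1/84679) = -488085/84679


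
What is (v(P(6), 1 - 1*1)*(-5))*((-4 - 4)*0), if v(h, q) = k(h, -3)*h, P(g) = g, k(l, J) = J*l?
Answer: 0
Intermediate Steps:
v(h, q) = -3*h² (v(h, q) = (-3*h)*h = -3*h²)
(v(P(6), 1 - 1*1)*(-5))*((-4 - 4)*0) = (-3*6²*(-5))*((-4 - 4)*0) = (-3*36*(-5))*(-8*0) = -108*(-5)*0 = 540*0 = 0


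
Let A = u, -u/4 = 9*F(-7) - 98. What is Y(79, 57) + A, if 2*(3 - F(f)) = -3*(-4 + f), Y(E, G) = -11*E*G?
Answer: -48655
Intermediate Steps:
Y(E, G) = -11*E*G
F(f) = -3 + 3*f/2 (F(f) = 3 - (-3)*(-4 + f)/2 = 3 - (12 - 3*f)/2 = 3 + (-6 + 3*f/2) = -3 + 3*f/2)
u = 878 (u = -4*(9*(-3 + (3/2)*(-7)) - 98) = -4*(9*(-3 - 21/2) - 98) = -4*(9*(-27/2) - 98) = -4*(-243/2 - 98) = -4*(-439/2) = 878)
A = 878
Y(79, 57) + A = -11*79*57 + 878 = -49533 + 878 = -48655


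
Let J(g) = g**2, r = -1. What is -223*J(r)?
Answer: -223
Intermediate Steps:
-223*J(r) = -223*(-1)**2 = -223*1 = -223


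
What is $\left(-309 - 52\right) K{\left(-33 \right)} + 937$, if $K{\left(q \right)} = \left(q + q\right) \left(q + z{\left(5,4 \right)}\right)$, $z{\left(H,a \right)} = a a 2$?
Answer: $-22889$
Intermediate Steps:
$z{\left(H,a \right)} = 2 a^{2}$ ($z{\left(H,a \right)} = a^{2} \cdot 2 = 2 a^{2}$)
$K{\left(q \right)} = 2 q \left(32 + q\right)$ ($K{\left(q \right)} = \left(q + q\right) \left(q + 2 \cdot 4^{2}\right) = 2 q \left(q + 2 \cdot 16\right) = 2 q \left(q + 32\right) = 2 q \left(32 + q\right)$)
$\left(-309 - 52\right) K{\left(-33 \right)} + 937 = \left(-309 - 52\right) 2 \left(-33\right) \left(32 - 33\right) + 937 = \left(-309 - 52\right) 2 \left(-33\right) \left(-1\right) + 937 = \left(-361\right) 66 + 937 = -23826 + 937 = -22889$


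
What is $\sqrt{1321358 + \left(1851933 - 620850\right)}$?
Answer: $\sqrt{2552441} \approx 1597.6$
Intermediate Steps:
$\sqrt{1321358 + \left(1851933 - 620850\right)} = \sqrt{1321358 + 1231083} = \sqrt{2552441}$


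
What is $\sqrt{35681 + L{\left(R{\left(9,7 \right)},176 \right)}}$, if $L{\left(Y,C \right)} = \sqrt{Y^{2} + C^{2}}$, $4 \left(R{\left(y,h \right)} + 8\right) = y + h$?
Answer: $\sqrt{35681 + 4 \sqrt{1937}} \approx 189.36$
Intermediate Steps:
$R{\left(y,h \right)} = -8 + \frac{h}{4} + \frac{y}{4}$ ($R{\left(y,h \right)} = -8 + \frac{y + h}{4} = -8 + \frac{h + y}{4} = -8 + \left(\frac{h}{4} + \frac{y}{4}\right) = -8 + \frac{h}{4} + \frac{y}{4}$)
$L{\left(Y,C \right)} = \sqrt{C^{2} + Y^{2}}$
$\sqrt{35681 + L{\left(R{\left(9,7 \right)},176 \right)}} = \sqrt{35681 + \sqrt{176^{2} + \left(-8 + \frac{1}{4} \cdot 7 + \frac{1}{4} \cdot 9\right)^{2}}} = \sqrt{35681 + \sqrt{30976 + \left(-8 + \frac{7}{4} + \frac{9}{4}\right)^{2}}} = \sqrt{35681 + \sqrt{30976 + \left(-4\right)^{2}}} = \sqrt{35681 + \sqrt{30976 + 16}} = \sqrt{35681 + \sqrt{30992}} = \sqrt{35681 + 4 \sqrt{1937}}$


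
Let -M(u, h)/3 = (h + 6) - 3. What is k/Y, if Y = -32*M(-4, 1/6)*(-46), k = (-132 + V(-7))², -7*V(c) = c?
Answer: -17161/13984 ≈ -1.2272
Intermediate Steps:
M(u, h) = -9 - 3*h (M(u, h) = -3*((h + 6) - 3) = -3*((6 + h) - 3) = -3*(3 + h) = -9 - 3*h)
V(c) = -c/7
k = 17161 (k = (-132 - ⅐*(-7))² = (-132 + 1)² = (-131)² = 17161)
Y = -13984 (Y = -32*(-9 - 3/6)*(-46) = -32*(-9 - 3*⅙)*(-46) = -32*(-9 - ½)*(-46) = -32*(-19/2)*(-46) = 304*(-46) = -13984)
k/Y = 17161/(-13984) = 17161*(-1/13984) = -17161/13984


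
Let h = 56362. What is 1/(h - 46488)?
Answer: 1/9874 ≈ 0.00010128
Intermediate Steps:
1/(h - 46488) = 1/(56362 - 46488) = 1/9874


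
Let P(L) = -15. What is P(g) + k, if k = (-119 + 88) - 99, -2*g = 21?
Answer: -145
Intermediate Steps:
g = -21/2 (g = -1/2*21 = -21/2 ≈ -10.500)
k = -130 (k = -31 - 99 = -130)
P(g) + k = -15 - 130 = -145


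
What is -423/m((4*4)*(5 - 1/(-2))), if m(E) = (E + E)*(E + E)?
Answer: -423/30976 ≈ -0.013656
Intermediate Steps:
m(E) = 4*E² (m(E) = (2*E)*(2*E) = 4*E²)
-423/m((4*4)*(5 - 1/(-2))) = -423*1/(1024*(5 - 1/(-2))²) = -423*1/(1024*(5 - 1*(-½))²) = -423*1/(1024*(5 + ½)²) = -423/(4*(16*(11/2))²) = -423/(4*88²) = -423/(4*7744) = -423/30976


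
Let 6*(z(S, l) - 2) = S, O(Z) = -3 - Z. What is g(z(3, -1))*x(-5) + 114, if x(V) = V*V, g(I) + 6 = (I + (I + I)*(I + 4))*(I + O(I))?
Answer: -2661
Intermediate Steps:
z(S, l) = 2 + S/6
g(I) = -6 - 3*I - 6*I*(4 + I) (g(I) = -6 + (I + (I + I)*(I + 4))*(I + (-3 - I)) = -6 + (I + (2*I)*(4 + I))*(-3) = -6 + (I + 2*I*(4 + I))*(-3) = -6 + (-3*I - 6*I*(4 + I)) = -6 - 3*I - 6*I*(4 + I))
x(V) = V²
g(z(3, -1))*x(-5) + 114 = (-6 - 27*(2 + (⅙)*3) - 6*(2 + (⅙)*3)²)*(-5)² + 114 = (-6 - 27*(2 + ½) - 6*(2 + ½)²)*25 + 114 = (-6 - 27*5/2 - 6*(5/2)²)*25 + 114 = (-6 - 135/2 - 6*25/4)*25 + 114 = (-6 - 135/2 - 75/2)*25 + 114 = -111*25 + 114 = -2775 + 114 = -2661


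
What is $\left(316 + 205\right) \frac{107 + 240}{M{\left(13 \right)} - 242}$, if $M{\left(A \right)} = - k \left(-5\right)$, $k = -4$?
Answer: $- \frac{180787}{262} \approx -690.03$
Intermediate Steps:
$M{\left(A \right)} = -20$ ($M{\left(A \right)} = \left(-1\right) \left(-4\right) \left(-5\right) = 4 \left(-5\right) = -20$)
$\left(316 + 205\right) \frac{107 + 240}{M{\left(13 \right)} - 242} = \left(316 + 205\right) \frac{107 + 240}{-20 - 242} = 521 \frac{347}{-262} = 521 \cdot 347 \left(- \frac{1}{262}\right) = 521 \left(- \frac{347}{262}\right) = - \frac{180787}{262}$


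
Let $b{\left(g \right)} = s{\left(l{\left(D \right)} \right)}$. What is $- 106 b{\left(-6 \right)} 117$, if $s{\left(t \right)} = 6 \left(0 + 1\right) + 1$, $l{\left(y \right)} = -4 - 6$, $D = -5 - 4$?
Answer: $-86814$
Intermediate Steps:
$D = -9$ ($D = -5 - 4 = -9$)
$l{\left(y \right)} = -10$ ($l{\left(y \right)} = -4 - 6 = -10$)
$s{\left(t \right)} = 7$ ($s{\left(t \right)} = 6 \cdot 1 + 1 = 6 + 1 = 7$)
$b{\left(g \right)} = 7$
$- 106 b{\left(-6 \right)} 117 = \left(-106\right) 7 \cdot 117 = \left(-742\right) 117 = -86814$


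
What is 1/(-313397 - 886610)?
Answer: -1/1200007 ≈ -8.3333e-7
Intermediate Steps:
1/(-313397 - 886610) = 1/(-1200007) = -1/1200007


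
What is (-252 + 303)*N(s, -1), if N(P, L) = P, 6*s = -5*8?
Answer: -340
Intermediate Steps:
s = -20/3 (s = (-5*8)/6 = (1/6)*(-40) = -20/3 ≈ -6.6667)
(-252 + 303)*N(s, -1) = (-252 + 303)*(-20/3) = 51*(-20/3) = -340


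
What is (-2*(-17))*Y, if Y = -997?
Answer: -33898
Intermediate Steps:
(-2*(-17))*Y = -2*(-17)*(-997) = 34*(-997) = -33898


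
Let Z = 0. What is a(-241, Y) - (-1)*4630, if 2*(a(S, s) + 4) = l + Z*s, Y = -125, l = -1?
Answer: 9251/2 ≈ 4625.5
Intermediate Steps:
a(S, s) = -9/2 (a(S, s) = -4 + (-1 + 0*s)/2 = -4 + (-1 + 0)/2 = -4 + (½)*(-1) = -4 - ½ = -9/2)
a(-241, Y) - (-1)*4630 = -9/2 - (-1)*4630 = -9/2 - 1*(-4630) = -9/2 + 4630 = 9251/2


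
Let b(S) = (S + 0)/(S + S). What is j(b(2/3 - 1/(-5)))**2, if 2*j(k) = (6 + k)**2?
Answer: 28561/64 ≈ 446.27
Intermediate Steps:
b(S) = 1/2 (b(S) = S/((2*S)) = S*(1/(2*S)) = 1/2)
j(k) = (6 + k)**2/2
j(b(2/3 - 1/(-5)))**2 = ((6 + 1/2)**2/2)**2 = ((13/2)**2/2)**2 = ((1/2)*(169/4))**2 = (169/8)**2 = 28561/64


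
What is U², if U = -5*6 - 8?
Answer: 1444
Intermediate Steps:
U = -38 (U = -30 - 8 = -38)
U² = (-38)² = 1444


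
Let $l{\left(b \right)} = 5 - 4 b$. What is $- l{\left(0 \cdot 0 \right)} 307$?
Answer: $-1535$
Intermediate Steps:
$- l{\left(0 \cdot 0 \right)} 307 = - (5 - 4 \cdot 0 \cdot 0) 307 = - (5 - 0) 307 = - (5 + 0) 307 = \left(-1\right) 5 \cdot 307 = \left(-5\right) 307 = -1535$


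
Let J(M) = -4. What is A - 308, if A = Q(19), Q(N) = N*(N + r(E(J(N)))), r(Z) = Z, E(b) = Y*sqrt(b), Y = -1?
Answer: 53 - 38*I ≈ 53.0 - 38.0*I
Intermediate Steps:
E(b) = -sqrt(b)
Q(N) = N*(N - 2*I) (Q(N) = N*(N - sqrt(-4)) = N*(N - 2*I))
A = 361 - 38*I (A = 19*(19 - 2*I) = 361 - 38*I ≈ 361.0 - 38.0*I)
A - 308 = (361 - 38*I) - 308 = 53 - 38*I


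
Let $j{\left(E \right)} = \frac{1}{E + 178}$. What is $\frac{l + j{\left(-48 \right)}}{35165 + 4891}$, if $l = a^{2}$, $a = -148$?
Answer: $\frac{2847521}{5207280} \approx 0.54683$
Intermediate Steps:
$l = 21904$ ($l = \left(-148\right)^{2} = 21904$)
$j{\left(E \right)} = \frac{1}{178 + E}$
$\frac{l + j{\left(-48 \right)}}{35165 + 4891} = \frac{21904 + \frac{1}{178 - 48}}{35165 + 4891} = \frac{21904 + \frac{1}{130}}{40056} = \left(21904 + \frac{1}{130}\right) \frac{1}{40056} = \frac{2847521}{130} \cdot \frac{1}{40056} = \frac{2847521}{5207280}$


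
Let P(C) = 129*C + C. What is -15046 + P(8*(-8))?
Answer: -23366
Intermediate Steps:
P(C) = 130*C
-15046 + P(8*(-8)) = -15046 + 130*(8*(-8)) = -15046 + 130*(-64) = -15046 - 8320 = -23366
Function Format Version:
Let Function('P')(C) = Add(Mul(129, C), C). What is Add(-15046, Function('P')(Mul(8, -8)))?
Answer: -23366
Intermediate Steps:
Function('P')(C) = Mul(130, C)
Add(-15046, Function('P')(Mul(8, -8))) = Add(-15046, Mul(130, Mul(8, -8))) = Add(-15046, Mul(130, -64)) = Add(-15046, -8320) = -23366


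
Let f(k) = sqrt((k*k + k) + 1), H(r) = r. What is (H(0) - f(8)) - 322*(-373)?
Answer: 120106 - sqrt(73) ≈ 1.2010e+5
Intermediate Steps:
f(k) = sqrt(1 + k + k**2) (f(k) = sqrt((k**2 + k) + 1) = sqrt((k + k**2) + 1) = sqrt(1 + k + k**2))
(H(0) - f(8)) - 322*(-373) = (0 - sqrt(1 + 8 + 8**2)) - 322*(-373) = (0 - sqrt(1 + 8 + 64)) + 120106 = (0 - sqrt(73)) + 120106 = -sqrt(73) + 120106 = 120106 - sqrt(73)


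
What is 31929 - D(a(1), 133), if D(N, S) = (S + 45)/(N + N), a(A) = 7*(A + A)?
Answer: 446917/14 ≈ 31923.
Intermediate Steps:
a(A) = 14*A (a(A) = 7*(2*A) = 14*A)
D(N, S) = (45 + S)/(2*N) (D(N, S) = (45 + S)/((2*N)) = (45 + S)*(1/(2*N)) = (45 + S)/(2*N))
31929 - D(a(1), 133) = 31929 - (45 + 133)/(2*(14*1)) = 31929 - 178/(2*14) = 31929 - 1*89/14 = 31929 - 89/14 = 446917/14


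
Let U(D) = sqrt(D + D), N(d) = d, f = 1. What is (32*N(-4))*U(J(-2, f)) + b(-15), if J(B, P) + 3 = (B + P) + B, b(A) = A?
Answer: -15 - 256*I*sqrt(3) ≈ -15.0 - 443.4*I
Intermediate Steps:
J(B, P) = -3 + P + 2*B (J(B, P) = -3 + ((B + P) + B) = -3 + (P + 2*B) = -3 + P + 2*B)
U(D) = sqrt(2)*sqrt(D) (U(D) = sqrt(2*D) = sqrt(2)*sqrt(D))
(32*N(-4))*U(J(-2, f)) + b(-15) = (32*(-4))*(sqrt(2)*sqrt(-3 + 1 + 2*(-2))) - 15 = -128*sqrt(2)*sqrt(-3 + 1 - 4) - 15 = -128*sqrt(2)*sqrt(-6) - 15 = -128*sqrt(2)*I*sqrt(6) - 15 = -256*I*sqrt(3) - 15 = -15 - 256*I*sqrt(3)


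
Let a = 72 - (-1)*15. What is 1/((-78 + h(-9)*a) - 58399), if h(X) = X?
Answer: -1/59260 ≈ -1.6875e-5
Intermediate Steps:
a = 87 (a = 72 - 1*(-15) = 72 + 15 = 87)
1/((-78 + h(-9)*a) - 58399) = 1/((-78 - 9*87) - 58399) = 1/((-78 - 783) - 58399) = 1/(-861 - 58399) = 1/(-59260) = -1/59260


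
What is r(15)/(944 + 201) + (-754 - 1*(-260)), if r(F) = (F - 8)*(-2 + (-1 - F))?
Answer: -565756/1145 ≈ -494.11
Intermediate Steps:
r(F) = (-8 + F)*(-3 - F)
r(15)/(944 + 201) + (-754 - 1*(-260)) = (24 - 1*15² + 5*15)/(944 + 201) + (-754 - 1*(-260)) = (24 - 1*225 + 75)/1145 + (-754 + 260) = (24 - 225 + 75)/1145 - 494 = (1/1145)*(-126) - 494 = -126/1145 - 494 = -565756/1145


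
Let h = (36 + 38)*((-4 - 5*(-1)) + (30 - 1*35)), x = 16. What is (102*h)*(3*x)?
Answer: -1449216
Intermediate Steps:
h = -296 (h = 74*((-4 + 5) + (30 - 35)) = 74*(1 - 5) = 74*(-4) = -296)
(102*h)*(3*x) = (102*(-296))*(3*16) = -30192*48 = -1449216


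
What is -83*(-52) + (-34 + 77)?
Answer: 4359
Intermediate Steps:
-83*(-52) + (-34 + 77) = 4316 + 43 = 4359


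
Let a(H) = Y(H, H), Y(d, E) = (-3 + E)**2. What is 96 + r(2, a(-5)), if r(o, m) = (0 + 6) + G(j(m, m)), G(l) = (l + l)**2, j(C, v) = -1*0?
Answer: 102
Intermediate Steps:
j(C, v) = 0
G(l) = 4*l**2 (G(l) = (2*l)**2 = 4*l**2)
a(H) = (-3 + H)**2
r(o, m) = 6 (r(o, m) = (0 + 6) + 4*0**2 = 6 + 4*0 = 6 + 0 = 6)
96 + r(2, a(-5)) = 96 + 6 = 102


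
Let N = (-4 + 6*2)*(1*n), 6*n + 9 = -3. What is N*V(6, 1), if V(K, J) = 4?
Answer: -64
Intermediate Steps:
n = -2 (n = -3/2 + (⅙)*(-3) = -3/2 - ½ = -2)
N = -16 (N = (-4 + 6*2)*(1*(-2)) = (-4 + 12)*(-2) = 8*(-2) = -16)
N*V(6, 1) = -16*4 = -64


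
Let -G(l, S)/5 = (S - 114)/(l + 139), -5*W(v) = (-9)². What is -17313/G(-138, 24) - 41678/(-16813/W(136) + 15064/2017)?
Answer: -2006951267719/25616893350 ≈ -78.345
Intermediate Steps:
W(v) = -81/5 (W(v) = -⅕*(-9)² = -⅕*81 = -81/5)
G(l, S) = -5*(-114 + S)/(139 + l) (G(l, S) = -5*(S - 114)/(l + 139) = -5*(-114 + S)/(139 + l))
-17313/G(-138, 24) - 41678/(-16813/W(136) + 15064/2017) = -17313*(139 - 138)/(5*(114 - 1*24)) - 41678/(-16813/(-81/5) + 15064/2017) = -17313*1/(5*(114 - 24)) - 41678/(-16813*(-5/81) + 15064*(1/2017)) = -17313/(5*1*90) - 41678/(84065/81 + 15064/2017) = -17313/450 - 41678/170779289/163377 = -17313*1/450 - 41678*163377/170779289 = -5771/150 - 6809226606/170779289 = -2006951267719/25616893350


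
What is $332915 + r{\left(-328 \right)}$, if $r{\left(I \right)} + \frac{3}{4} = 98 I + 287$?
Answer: $\frac{1204229}{4} \approx 3.0106 \cdot 10^{5}$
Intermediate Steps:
$r{\left(I \right)} = \frac{1145}{4} + 98 I$ ($r{\left(I \right)} = - \frac{3}{4} + \left(98 I + 287\right) = - \frac{3}{4} + \left(287 + 98 I\right) = \frac{1145}{4} + 98 I$)
$332915 + r{\left(-328 \right)} = 332915 + \left(\frac{1145}{4} + 98 \left(-328\right)\right) = 332915 + \left(\frac{1145}{4} - 32144\right) = 332915 - \frac{127431}{4} = \frac{1204229}{4}$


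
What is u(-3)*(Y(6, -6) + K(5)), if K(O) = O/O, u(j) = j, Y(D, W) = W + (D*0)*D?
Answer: 15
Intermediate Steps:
Y(D, W) = W (Y(D, W) = W + 0*D = W + 0 = W)
K(O) = 1
u(-3)*(Y(6, -6) + K(5)) = -3*(-6 + 1) = -3*(-5) = 15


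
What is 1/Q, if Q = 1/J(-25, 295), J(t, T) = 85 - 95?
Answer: -10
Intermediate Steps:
J(t, T) = -10
Q = -⅒ (Q = 1/(-10) = -⅒ ≈ -0.10000)
1/Q = 1/(-⅒) = -10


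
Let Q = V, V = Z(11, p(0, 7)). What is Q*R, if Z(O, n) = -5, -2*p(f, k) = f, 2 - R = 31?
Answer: 145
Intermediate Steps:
R = -29 (R = 2 - 1*31 = 2 - 31 = -29)
p(f, k) = -f/2
V = -5
Q = -5
Q*R = -5*(-29) = 145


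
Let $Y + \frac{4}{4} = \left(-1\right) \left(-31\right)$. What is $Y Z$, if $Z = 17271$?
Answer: $518130$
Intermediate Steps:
$Y = 30$ ($Y = -1 - -31 = -1 + 31 = 30$)
$Y Z = 30 \cdot 17271 = 518130$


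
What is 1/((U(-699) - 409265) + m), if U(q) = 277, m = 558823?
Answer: 1/149835 ≈ 6.6740e-6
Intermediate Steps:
1/((U(-699) - 409265) + m) = 1/((277 - 409265) + 558823) = 1/(-408988 + 558823) = 1/149835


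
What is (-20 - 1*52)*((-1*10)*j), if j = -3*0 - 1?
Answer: -720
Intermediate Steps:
j = -1 (j = 0 - 1 = -1)
(-20 - 1*52)*((-1*10)*j) = (-20 - 1*52)*(-1*10*(-1)) = (-20 - 52)*(-10*(-1)) = -72*10 = -720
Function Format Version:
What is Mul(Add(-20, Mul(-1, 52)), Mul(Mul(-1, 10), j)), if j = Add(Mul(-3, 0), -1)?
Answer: -720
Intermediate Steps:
j = -1 (j = Add(0, -1) = -1)
Mul(Add(-20, Mul(-1, 52)), Mul(Mul(-1, 10), j)) = Mul(Add(-20, Mul(-1, 52)), Mul(Mul(-1, 10), -1)) = Mul(Add(-20, -52), Mul(-10, -1)) = Mul(-72, 10) = -720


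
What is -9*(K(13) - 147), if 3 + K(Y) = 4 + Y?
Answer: 1197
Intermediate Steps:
K(Y) = 1 + Y (K(Y) = -3 + (4 + Y) = 1 + Y)
-9*(K(13) - 147) = -9*((1 + 13) - 147) = -9*(14 - 147) = -9*(-133) = 1197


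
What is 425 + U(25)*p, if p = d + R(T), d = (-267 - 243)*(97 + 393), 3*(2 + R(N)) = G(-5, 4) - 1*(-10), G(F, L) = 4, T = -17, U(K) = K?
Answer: -18741025/3 ≈ -6.2470e+6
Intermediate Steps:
R(N) = 8/3 (R(N) = -2 + (4 - 1*(-10))/3 = -2 + (4 + 10)/3 = -2 + (⅓)*14 = -2 + 14/3 = 8/3)
d = -249900 (d = -510*490 = -249900)
p = -749692/3 (p = -249900 + 8/3 = -749692/3 ≈ -2.4990e+5)
425 + U(25)*p = 425 + 25*(-749692/3) = 425 - 18742300/3 = -18741025/3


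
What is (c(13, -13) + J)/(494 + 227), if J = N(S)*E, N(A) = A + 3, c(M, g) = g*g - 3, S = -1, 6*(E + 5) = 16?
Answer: 484/2163 ≈ 0.22376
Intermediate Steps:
E = -7/3 (E = -5 + (1/6)*16 = -5 + 8/3 = -7/3 ≈ -2.3333)
c(M, g) = -3 + g**2 (c(M, g) = g**2 - 3 = -3 + g**2)
N(A) = 3 + A
J = -14/3 (J = (3 - 1)*(-7/3) = 2*(-7/3) = -14/3 ≈ -4.6667)
(c(13, -13) + J)/(494 + 227) = ((-3 + (-13)**2) - 14/3)/(494 + 227) = ((-3 + 169) - 14/3)/721 = (166 - 14/3)*(1/721) = (484/3)*(1/721) = 484/2163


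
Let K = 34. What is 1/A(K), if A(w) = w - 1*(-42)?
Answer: 1/76 ≈ 0.013158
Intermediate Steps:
A(w) = 42 + w (A(w) = w + 42 = 42 + w)
1/A(K) = 1/(42 + 34) = 1/76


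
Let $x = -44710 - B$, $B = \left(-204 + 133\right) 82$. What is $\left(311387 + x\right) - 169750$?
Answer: $102749$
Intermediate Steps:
$B = -5822$ ($B = \left(-71\right) 82 = -5822$)
$x = -38888$ ($x = -44710 - -5822 = -44710 + 5822 = -38888$)
$\left(311387 + x\right) - 169750 = \left(311387 - 38888\right) - 169750 = 272499 - 169750 = 102749$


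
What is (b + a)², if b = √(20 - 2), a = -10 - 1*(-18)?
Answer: 82 + 48*√2 ≈ 149.88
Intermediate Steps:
a = 8 (a = -10 + 18 = 8)
b = 3*√2 (b = √18 = 3*√2 ≈ 4.2426)
(b + a)² = (3*√2 + 8)² = (8 + 3*√2)²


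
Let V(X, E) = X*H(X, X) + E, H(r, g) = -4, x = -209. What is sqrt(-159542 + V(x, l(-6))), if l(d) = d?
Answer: 2*I*sqrt(39678) ≈ 398.39*I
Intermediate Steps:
V(X, E) = E - 4*X (V(X, E) = X*(-4) + E = -4*X + E = E - 4*X)
sqrt(-159542 + V(x, l(-6))) = sqrt(-159542 + (-6 - 4*(-209))) = sqrt(-159542 + (-6 + 836)) = sqrt(-159542 + 830) = sqrt(-158712) = 2*I*sqrt(39678)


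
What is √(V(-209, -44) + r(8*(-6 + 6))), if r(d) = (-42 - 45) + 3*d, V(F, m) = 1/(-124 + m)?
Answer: I*√613914/84 ≈ 9.3277*I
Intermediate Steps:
r(d) = -87 + 3*d
√(V(-209, -44) + r(8*(-6 + 6))) = √(1/(-124 - 44) + (-87 + 3*(8*(-6 + 6)))) = √(1/(-168) + (-87 + 3*(8*0))) = √(-1/168 + (-87 + 3*0)) = √(-1/168 + (-87 + 0)) = √(-1/168 - 87) = √(-14617/168) = I*√613914/84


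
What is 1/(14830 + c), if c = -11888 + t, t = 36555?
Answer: 1/39497 ≈ 2.5318e-5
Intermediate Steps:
c = 24667 (c = -11888 + 36555 = 24667)
1/(14830 + c) = 1/(14830 + 24667) = 1/39497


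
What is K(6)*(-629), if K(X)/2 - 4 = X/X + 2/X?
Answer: -20128/3 ≈ -6709.3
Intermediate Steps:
K(X) = 10 + 4/X (K(X) = 8 + 2*(X/X + 2/X) = 8 + 2*(1 + 2/X) = 8 + (2 + 4/X) = 10 + 4/X)
K(6)*(-629) = (10 + 4/6)*(-629) = (10 + 4*(1/6))*(-629) = (10 + 2/3)*(-629) = (32/3)*(-629) = -20128/3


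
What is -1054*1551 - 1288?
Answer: -1636042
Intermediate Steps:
-1054*1551 - 1288 = -1634754 - 1288 = -1636042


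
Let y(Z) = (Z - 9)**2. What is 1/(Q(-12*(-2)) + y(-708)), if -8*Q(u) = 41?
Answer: 8/4112671 ≈ 1.9452e-6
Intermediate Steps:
Q(u) = -41/8 (Q(u) = -1/8*41 = -41/8)
y(Z) = (-9 + Z)**2
1/(Q(-12*(-2)) + y(-708)) = 1/(-41/8 + (-9 - 708)**2) = 1/(-41/8 + (-717)**2) = 1/(-41/8 + 514089) = 1/(4112671/8) = 8/4112671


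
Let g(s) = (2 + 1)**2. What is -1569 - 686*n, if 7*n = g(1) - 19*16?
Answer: 27341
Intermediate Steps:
g(s) = 9 (g(s) = 3**2 = 9)
n = -295/7 (n = (9 - 19*16)/7 = (9 - 304)/7 = (1/7)*(-295) = -295/7 ≈ -42.143)
-1569 - 686*n = -1569 - 686*(-295/7) = -1569 + 28910 = 27341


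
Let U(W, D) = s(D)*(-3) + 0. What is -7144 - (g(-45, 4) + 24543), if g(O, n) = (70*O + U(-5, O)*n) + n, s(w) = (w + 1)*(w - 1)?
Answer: -4253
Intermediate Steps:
s(w) = (1 + w)*(-1 + w)
U(W, D) = 3 - 3*D² (U(W, D) = (-1 + D²)*(-3) + 0 = (3 - 3*D²) + 0 = 3 - 3*D²)
g(O, n) = n + 70*O + n*(3 - 3*O²) (g(O, n) = (70*O + (3 - 3*O²)*n) + n = (70*O + n*(3 - 3*O²)) + n = n + 70*O + n*(3 - 3*O²))
-7144 - (g(-45, 4) + 24543) = -7144 - ((4 + 70*(-45) + 3*4*(1 - 1*(-45)²)) + 24543) = -7144 - ((4 - 3150 + 3*4*(1 - 1*2025)) + 24543) = -7144 - ((4 - 3150 + 3*4*(1 - 2025)) + 24543) = -7144 - ((4 - 3150 + 3*4*(-2024)) + 24543) = -7144 - ((4 - 3150 - 24288) + 24543) = -7144 - (-27434 + 24543) = -7144 - 1*(-2891) = -7144 + 2891 = -4253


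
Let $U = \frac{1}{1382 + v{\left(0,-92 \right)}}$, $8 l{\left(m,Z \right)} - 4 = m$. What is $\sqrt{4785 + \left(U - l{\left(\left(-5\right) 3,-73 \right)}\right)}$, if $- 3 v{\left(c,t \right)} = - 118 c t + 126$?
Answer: $\frac{\sqrt{8594416290}}{1340} \approx 69.184$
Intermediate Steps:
$l{\left(m,Z \right)} = \frac{1}{2} + \frac{m}{8}$
$v{\left(c,t \right)} = -42 + \frac{118 c t}{3}$ ($v{\left(c,t \right)} = - \frac{- 118 c t + 126}{3} = - \frac{126 - 118 c t}{3} = -42 + \frac{118 c t}{3}$)
$U = \frac{1}{1340}$ ($U = \frac{1}{1382 - \left(42 + 0 \left(-92\right)\right)} = \frac{1}{1382 + \left(-42 + 0\right)} = \frac{1}{1382 - 42} = \frac{1}{1340} \approx 0.00074627$)
$\sqrt{4785 + \left(U - l{\left(\left(-5\right) 3,-73 \right)}\right)} = \sqrt{4785 - \left(\frac{669}{1340} + \frac{1}{8} \left(-5\right) 3\right)} = \sqrt{4785 + \left(\frac{1}{1340} - \left(\frac{1}{2} + \frac{1}{8} \left(-15\right)\right)\right)} = \sqrt{4785 + \left(\frac{1}{1340} - \left(\frac{1}{2} - \frac{15}{8}\right)\right)} = \sqrt{4785 + \left(\frac{1}{1340} - - \frac{11}{8}\right)} = \sqrt{4785 + \left(\frac{1}{1340} + \frac{11}{8}\right)} = \sqrt{4785 + \frac{3687}{2680}} = \sqrt{\frac{12827487}{2680}} = \frac{\sqrt{8594416290}}{1340}$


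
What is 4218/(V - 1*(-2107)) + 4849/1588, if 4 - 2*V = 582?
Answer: 2585611/481164 ≈ 5.3737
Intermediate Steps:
V = -289 (V = 2 - ½*582 = 2 - 291 = -289)
4218/(V - 1*(-2107)) + 4849/1588 = 4218/(-289 - 1*(-2107)) + 4849/1588 = 4218/(-289 + 2107) + 4849*(1/1588) = 4218/1818 + 4849/1588 = 4218*(1/1818) + 4849/1588 = 703/303 + 4849/1588 = 2585611/481164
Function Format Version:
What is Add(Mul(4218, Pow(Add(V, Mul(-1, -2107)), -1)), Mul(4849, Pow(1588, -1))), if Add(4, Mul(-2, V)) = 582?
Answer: Rational(2585611, 481164) ≈ 5.3737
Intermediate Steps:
V = -289 (V = Add(2, Mul(Rational(-1, 2), 582)) = Add(2, -291) = -289)
Add(Mul(4218, Pow(Add(V, Mul(-1, -2107)), -1)), Mul(4849, Pow(1588, -1))) = Add(Mul(4218, Pow(Add(-289, Mul(-1, -2107)), -1)), Mul(4849, Pow(1588, -1))) = Add(Mul(4218, Pow(Add(-289, 2107), -1)), Mul(4849, Rational(1, 1588))) = Add(Mul(4218, Pow(1818, -1)), Rational(4849, 1588)) = Add(Mul(4218, Rational(1, 1818)), Rational(4849, 1588)) = Add(Rational(703, 303), Rational(4849, 1588)) = Rational(2585611, 481164)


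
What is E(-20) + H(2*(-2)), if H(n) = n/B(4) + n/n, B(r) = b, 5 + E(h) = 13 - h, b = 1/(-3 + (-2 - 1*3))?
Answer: 61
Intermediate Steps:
b = -⅛ (b = 1/(-3 + (-2 - 3)) = 1/(-3 - 5) = 1/(-8) = -⅛ ≈ -0.12500)
E(h) = 8 - h (E(h) = -5 + (13 - h) = 8 - h)
B(r) = -⅛
H(n) = 1 - 8*n (H(n) = n/(-⅛) + n/n = n*(-8) + 1 = -8*n + 1 = 1 - 8*n)
E(-20) + H(2*(-2)) = (8 - 1*(-20)) + (1 - 16*(-2)) = (8 + 20) + (1 - 8*(-4)) = 28 + (1 + 32) = 28 + 33 = 61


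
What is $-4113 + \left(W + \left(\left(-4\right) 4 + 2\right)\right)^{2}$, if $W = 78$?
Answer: $-17$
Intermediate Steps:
$-4113 + \left(W + \left(\left(-4\right) 4 + 2\right)\right)^{2} = -4113 + \left(78 + \left(\left(-4\right) 4 + 2\right)\right)^{2} = -4113 + \left(78 + \left(-16 + 2\right)\right)^{2} = -4113 + \left(78 - 14\right)^{2} = -4113 + 64^{2} = -4113 + 4096 = -17$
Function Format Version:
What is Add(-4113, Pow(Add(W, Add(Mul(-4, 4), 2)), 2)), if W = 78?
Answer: -17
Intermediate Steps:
Add(-4113, Pow(Add(W, Add(Mul(-4, 4), 2)), 2)) = Add(-4113, Pow(Add(78, Add(Mul(-4, 4), 2)), 2)) = Add(-4113, Pow(Add(78, Add(-16, 2)), 2)) = Add(-4113, Pow(Add(78, -14), 2)) = Add(-4113, Pow(64, 2)) = Add(-4113, 4096) = -17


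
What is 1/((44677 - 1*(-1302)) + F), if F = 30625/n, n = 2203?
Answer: 2203/101322362 ≈ 2.1742e-5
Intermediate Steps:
F = 30625/2203 ≈ 13.902
1/((44677 - 1*(-1302)) + F) = 1/((44677 - 1*(-1302)) + 30625/2203) = 1/((44677 + 1302) + 30625/2203) = 1/(45979 + 30625/2203) = 1/(101322362/2203) = 2203/101322362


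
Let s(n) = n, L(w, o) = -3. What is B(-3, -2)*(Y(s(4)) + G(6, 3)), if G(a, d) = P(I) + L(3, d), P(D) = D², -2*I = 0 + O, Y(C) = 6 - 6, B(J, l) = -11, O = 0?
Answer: 33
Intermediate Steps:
Y(C) = 0
I = 0 (I = -(0 + 0)/2 = -½*0 = 0)
G(a, d) = -3 (G(a, d) = 0² - 3 = 0 - 3 = -3)
B(-3, -2)*(Y(s(4)) + G(6, 3)) = -11*(0 - 3) = -11*(-3) = 33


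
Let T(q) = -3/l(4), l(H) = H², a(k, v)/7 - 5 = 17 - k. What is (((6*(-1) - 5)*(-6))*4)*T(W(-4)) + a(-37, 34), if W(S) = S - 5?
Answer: 727/2 ≈ 363.50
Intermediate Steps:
a(k, v) = 154 - 7*k (a(k, v) = 35 + 7*(17 - k) = 35 + (119 - 7*k) = 154 - 7*k)
W(S) = -5 + S
T(q) = -3/16 (T(q) = -3/(4²) = -3/16)
(((6*(-1) - 5)*(-6))*4)*T(W(-4)) + a(-37, 34) = (((6*(-1) - 5)*(-6))*4)*(-3/16) + (154 - 7*(-37)) = (((-6 - 5)*(-6))*4)*(-3/16) + (154 + 259) = (-11*(-6)*4)*(-3/16) + 413 = (66*4)*(-3/16) + 413 = 264*(-3/16) + 413 = -99/2 + 413 = 727/2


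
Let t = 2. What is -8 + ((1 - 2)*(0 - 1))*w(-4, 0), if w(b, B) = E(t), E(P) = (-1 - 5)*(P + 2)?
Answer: -32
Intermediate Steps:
E(P) = -12 - 6*P (E(P) = -6*(2 + P) = -12 - 6*P)
w(b, B) = -24 (w(b, B) = -12 - 6*2 = -12 - 12 = -24)
-8 + ((1 - 2)*(0 - 1))*w(-4, 0) = -8 + ((1 - 2)*(0 - 1))*(-24) = -8 - 1*(-1)*(-24) = -8 + 1*(-24) = -8 - 24 = -32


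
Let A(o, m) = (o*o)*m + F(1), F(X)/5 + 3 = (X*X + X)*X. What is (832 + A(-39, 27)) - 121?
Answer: 41773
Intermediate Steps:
F(X) = -15 + 5*X*(X + X²) (F(X) = -15 + 5*((X*X + X)*X) = -15 + 5*((X² + X)*X) = -15 + 5*((X + X²)*X) = -15 + 5*(X*(X + X²)) = -15 + 5*X*(X + X²))
A(o, m) = -5 + m*o² (A(o, m) = (o*o)*m + (-15 + 5*1² + 5*1³) = o²*m + (-15 + 5*1 + 5*1) = m*o² + (-15 + 5 + 5) = m*o² - 5 = -5 + m*o²)
(832 + A(-39, 27)) - 121 = (832 + (-5 + 27*(-39)²)) - 121 = (832 + (-5 + 27*1521)) - 121 = (832 + (-5 + 41067)) - 121 = (832 + 41062) - 121 = 41894 - 121 = 41773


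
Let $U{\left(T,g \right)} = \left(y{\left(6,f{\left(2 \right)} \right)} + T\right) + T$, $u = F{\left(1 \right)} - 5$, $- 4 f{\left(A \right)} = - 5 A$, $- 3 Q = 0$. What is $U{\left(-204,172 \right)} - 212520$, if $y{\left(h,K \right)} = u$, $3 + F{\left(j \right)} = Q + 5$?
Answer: $-212931$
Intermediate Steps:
$Q = 0$ ($Q = \left(- \frac{1}{3}\right) 0 = 0$)
$F{\left(j \right)} = 2$ ($F{\left(j \right)} = -3 + \left(0 + 5\right) = -3 + 5 = 2$)
$f{\left(A \right)} = \frac{5 A}{4}$ ($f{\left(A \right)} = - \frac{\left(-5\right) A}{4} = \frac{5 A}{4}$)
$u = -3$ ($u = 2 - 5 = -3$)
$y{\left(h,K \right)} = -3$
$U{\left(T,g \right)} = -3 + 2 T$ ($U{\left(T,g \right)} = \left(-3 + T\right) + T = -3 + 2 T$)
$U{\left(-204,172 \right)} - 212520 = \left(-3 + 2 \left(-204\right)\right) - 212520 = \left(-3 - 408\right) - 212520 = -411 - 212520 = -212931$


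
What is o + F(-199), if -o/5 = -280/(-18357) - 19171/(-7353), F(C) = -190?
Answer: -480981025/2368053 ≈ -203.11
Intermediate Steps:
o = -31050955/2368053 (o = -5*(-280/(-18357) - 19171/(-7353)) = -5*(-280*(-1/18357) - 19171*(-1/7353)) = -5*(280/18357 + 1009/387) = -5*6210191/2368053 = -31050955/2368053 ≈ -13.112)
o + F(-199) = -31050955/2368053 - 190 = -480981025/2368053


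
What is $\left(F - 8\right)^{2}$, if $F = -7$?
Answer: $225$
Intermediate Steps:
$\left(F - 8\right)^{2} = \left(-7 - 8\right)^{2} = \left(-15\right)^{2} = 225$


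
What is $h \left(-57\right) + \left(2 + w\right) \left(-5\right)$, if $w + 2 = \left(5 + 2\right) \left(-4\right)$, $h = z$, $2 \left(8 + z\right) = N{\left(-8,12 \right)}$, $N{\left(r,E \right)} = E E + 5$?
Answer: $- \frac{7301}{2} \approx -3650.5$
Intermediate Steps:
$N{\left(r,E \right)} = 5 + E^{2}$ ($N{\left(r,E \right)} = E^{2} + 5 = 5 + E^{2}$)
$z = \frac{133}{2}$ ($z = -8 + \frac{5 + 12^{2}}{2} = -8 + \frac{5 + 144}{2} = -8 + \frac{1}{2} \cdot 149 = -8 + \frac{149}{2} = \frac{133}{2} \approx 66.5$)
$h = \frac{133}{2} \approx 66.5$
$w = -30$ ($w = -2 + \left(5 + 2\right) \left(-4\right) = -2 + 7 \left(-4\right) = -2 - 28 = -30$)
$h \left(-57\right) + \left(2 + w\right) \left(-5\right) = \frac{133}{2} \left(-57\right) + \left(2 - 30\right) \left(-5\right) = - \frac{7581}{2} - -140 = - \frac{7581}{2} + 140 = - \frac{7301}{2}$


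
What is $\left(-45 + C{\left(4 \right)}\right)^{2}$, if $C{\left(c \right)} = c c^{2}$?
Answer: $361$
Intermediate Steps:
$C{\left(c \right)} = c^{3}$
$\left(-45 + C{\left(4 \right)}\right)^{2} = \left(-45 + 4^{3}\right)^{2} = \left(-45 + 64\right)^{2} = 19^{2} = 361$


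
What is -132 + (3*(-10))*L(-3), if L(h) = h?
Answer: -42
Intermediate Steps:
-132 + (3*(-10))*L(-3) = -132 + (3*(-10))*(-3) = -132 - 30*(-3) = -132 + 90 = -42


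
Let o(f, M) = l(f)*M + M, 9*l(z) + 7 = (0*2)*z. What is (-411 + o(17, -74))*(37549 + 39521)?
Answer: -98829430/3 ≈ -3.2943e+7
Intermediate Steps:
l(z) = -7/9 (l(z) = -7/9 + ((0*2)*z)/9 = -7/9 + (0*z)/9 = -7/9 + (⅑)*0 = -7/9 + 0 = -7/9)
o(f, M) = 2*M/9 (o(f, M) = -7*M/9 + M = 2*M/9)
(-411 + o(17, -74))*(37549 + 39521) = (-411 + (2/9)*(-74))*(37549 + 39521) = (-411 - 148/9)*77070 = -3847/9*77070 = -98829430/3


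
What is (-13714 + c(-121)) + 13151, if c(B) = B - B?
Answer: -563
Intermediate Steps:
c(B) = 0
(-13714 + c(-121)) + 13151 = (-13714 + 0) + 13151 = -13714 + 13151 = -563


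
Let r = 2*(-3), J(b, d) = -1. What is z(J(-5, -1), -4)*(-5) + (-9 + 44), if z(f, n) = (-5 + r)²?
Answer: -570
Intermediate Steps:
r = -6
z(f, n) = 121 (z(f, n) = (-5 - 6)² = (-11)² = 121)
z(J(-5, -1), -4)*(-5) + (-9 + 44) = 121*(-5) + (-9 + 44) = -605 + 35 = -570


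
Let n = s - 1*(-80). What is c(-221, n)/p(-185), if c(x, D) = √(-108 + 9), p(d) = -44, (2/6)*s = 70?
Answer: -3*I*√11/44 ≈ -0.22613*I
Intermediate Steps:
s = 210 (s = 3*70 = 210)
n = 290 (n = 210 - 1*(-80) = 210 + 80 = 290)
c(x, D) = 3*I*√11 (c(x, D) = √(-99) = 3*I*√11)
c(-221, n)/p(-185) = (3*I*√11)/(-44) = (3*I*√11)*(-1/44) = -3*I*√11/44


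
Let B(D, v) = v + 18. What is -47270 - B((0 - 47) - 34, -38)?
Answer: -47250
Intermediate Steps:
B(D, v) = 18 + v
-47270 - B((0 - 47) - 34, -38) = -47270 - (18 - 38) = -47270 - 1*(-20) = -47270 + 20 = -47250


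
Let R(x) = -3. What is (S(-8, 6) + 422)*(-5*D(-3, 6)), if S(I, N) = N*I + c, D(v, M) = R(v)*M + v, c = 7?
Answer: 40005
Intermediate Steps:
D(v, M) = v - 3*M (D(v, M) = -3*M + v = v - 3*M)
S(I, N) = 7 + I*N (S(I, N) = N*I + 7 = I*N + 7 = 7 + I*N)
(S(-8, 6) + 422)*(-5*D(-3, 6)) = ((7 - 8*6) + 422)*(-5*(-3 - 3*6)) = ((7 - 48) + 422)*(-5*(-3 - 18)) = (-41 + 422)*(-5*(-21)) = 381*105 = 40005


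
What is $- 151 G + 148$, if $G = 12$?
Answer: $-1664$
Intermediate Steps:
$- 151 G + 148 = \left(-151\right) 12 + 148 = -1812 + 148 = -1664$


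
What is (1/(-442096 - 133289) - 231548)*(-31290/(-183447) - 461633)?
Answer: 3760846566985711870147/35184217365 ≈ 1.0689e+11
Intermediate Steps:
(1/(-442096 - 133289) - 231548)*(-31290/(-183447) - 461633) = (1/(-575385) - 231548)*(-31290*(-1/183447) - 461633) = (-1/575385 - 231548)*(10430/61149 - 461633) = -133229245981/575385*(-28228385887/61149) = 3760846566985711870147/35184217365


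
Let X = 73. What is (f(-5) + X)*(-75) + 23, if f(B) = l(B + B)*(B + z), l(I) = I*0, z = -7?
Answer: -5452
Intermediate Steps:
l(I) = 0
f(B) = 0 (f(B) = 0*(B - 7) = 0*(-7 + B) = 0)
(f(-5) + X)*(-75) + 23 = (0 + 73)*(-75) + 23 = 73*(-75) + 23 = -5475 + 23 = -5452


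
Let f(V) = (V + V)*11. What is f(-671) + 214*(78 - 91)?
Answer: -17544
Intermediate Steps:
f(V) = 22*V (f(V) = (2*V)*11 = 22*V)
f(-671) + 214*(78 - 91) = 22*(-671) + 214*(78 - 91) = -14762 + 214*(-13) = -14762 - 2782 = -17544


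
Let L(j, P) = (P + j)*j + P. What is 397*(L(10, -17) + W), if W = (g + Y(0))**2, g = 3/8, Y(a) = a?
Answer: -2206923/64 ≈ -34483.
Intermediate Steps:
g = 3/8 (g = 3*(1/8) = 3/8 ≈ 0.37500)
L(j, P) = P + j*(P + j) (L(j, P) = j*(P + j) + P = P + j*(P + j))
W = 9/64 (W = (3/8 + 0)**2 = (3/8)**2 = 9/64 ≈ 0.14063)
397*(L(10, -17) + W) = 397*((-17 + 10**2 - 17*10) + 9/64) = 397*((-17 + 100 - 170) + 9/64) = 397*(-87 + 9/64) = 397*(-5559/64) = -2206923/64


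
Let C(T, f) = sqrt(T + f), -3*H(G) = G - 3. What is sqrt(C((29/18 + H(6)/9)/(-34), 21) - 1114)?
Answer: sqrt(-1287784 + 170*sqrt(969))/34 ≈ 33.308*I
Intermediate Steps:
H(G) = 1 - G/3 (H(G) = -(G - 3)/3 = -(-3 + G)/3 = 1 - G/3)
sqrt(C((29/18 + H(6)/9)/(-34), 21) - 1114) = sqrt(sqrt((29/18 + (1 - 1/3*6)/9)/(-34) + 21) - 1114) = sqrt(sqrt((29*(1/18) + (1 - 2)*(1/9))*(-1/34) + 21) - 1114) = sqrt(sqrt((29/18 - 1*1/9)*(-1/34) + 21) - 1114) = sqrt(sqrt((29/18 - 1/9)*(-1/34) + 21) - 1114) = sqrt(sqrt((3/2)*(-1/34) + 21) - 1114) = sqrt(sqrt(-3/68 + 21) - 1114) = sqrt(sqrt(1425/68) - 1114) = sqrt(5*sqrt(969)/34 - 1114) = sqrt(-1114 + 5*sqrt(969)/34)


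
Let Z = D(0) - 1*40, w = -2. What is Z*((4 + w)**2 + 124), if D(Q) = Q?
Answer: -5120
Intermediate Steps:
Z = -40 (Z = 0 - 1*40 = 0 - 40 = -40)
Z*((4 + w)**2 + 124) = -40*((4 - 2)**2 + 124) = -40*(2**2 + 124) = -40*(4 + 124) = -40*128 = -5120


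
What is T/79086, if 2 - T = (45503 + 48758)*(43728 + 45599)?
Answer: -2806684115/26362 ≈ -1.0647e+5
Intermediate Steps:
T = -8420052345 (T = 2 - (45503 + 48758)*(43728 + 45599) = 2 - 94261*89327 = 2 - 1*8420052347 = 2 - 8420052347 = -8420052345)
T/79086 = -8420052345/79086 = -8420052345*1/79086 = -2806684115/26362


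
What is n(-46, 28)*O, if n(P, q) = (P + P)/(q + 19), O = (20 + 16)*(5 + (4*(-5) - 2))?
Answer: 56304/47 ≈ 1198.0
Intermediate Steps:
O = -612 (O = 36*(5 + (-20 - 2)) = 36*(5 - 22) = 36*(-17) = -612)
n(P, q) = 2*P/(19 + q) (n(P, q) = (2*P)/(19 + q) = 2*P/(19 + q))
n(-46, 28)*O = (2*(-46)/(19 + 28))*(-612) = (2*(-46)/47)*(-612) = (2*(-46)*(1/47))*(-612) = -92/47*(-612) = 56304/47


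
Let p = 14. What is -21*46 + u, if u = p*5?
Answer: -896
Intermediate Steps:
u = 70 (u = 14*5 = 70)
-21*46 + u = -21*46 + 70 = -966 + 70 = -896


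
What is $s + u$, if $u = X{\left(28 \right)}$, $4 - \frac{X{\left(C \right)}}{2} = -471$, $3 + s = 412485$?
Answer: $413432$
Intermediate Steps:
$s = 412482$ ($s = -3 + 412485 = 412482$)
$X{\left(C \right)} = 950$ ($X{\left(C \right)} = 8 - -942 = 8 + 942 = 950$)
$u = 950$
$s + u = 412482 + 950 = 413432$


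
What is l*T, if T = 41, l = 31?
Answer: 1271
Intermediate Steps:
l*T = 31*41 = 1271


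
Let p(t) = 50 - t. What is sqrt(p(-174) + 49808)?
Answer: 4*sqrt(3127) ≈ 223.68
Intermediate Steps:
sqrt(p(-174) + 49808) = sqrt((50 - 1*(-174)) + 49808) = sqrt((50 + 174) + 49808) = sqrt(224 + 49808) = sqrt(50032) = 4*sqrt(3127)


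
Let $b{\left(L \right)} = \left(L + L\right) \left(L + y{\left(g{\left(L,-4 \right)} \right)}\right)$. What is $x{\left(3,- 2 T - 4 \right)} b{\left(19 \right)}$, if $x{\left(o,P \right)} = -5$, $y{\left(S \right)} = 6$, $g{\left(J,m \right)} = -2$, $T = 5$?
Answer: $-4750$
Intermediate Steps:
$b{\left(L \right)} = 2 L \left(6 + L\right)$ ($b{\left(L \right)} = \left(L + L\right) \left(L + 6\right) = 2 L \left(6 + L\right)$)
$x{\left(3,- 2 T - 4 \right)} b{\left(19 \right)} = - 5 \cdot 2 \cdot 19 \left(6 + 19\right) = - 5 \cdot 2 \cdot 19 \cdot 25 = \left(-5\right) 950 = -4750$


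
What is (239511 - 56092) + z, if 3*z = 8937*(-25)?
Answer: 108944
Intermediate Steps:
z = -74475 (z = (8937*(-25))/3 = (⅓)*(-223425) = -74475)
(239511 - 56092) + z = (239511 - 56092) - 74475 = 183419 - 74475 = 108944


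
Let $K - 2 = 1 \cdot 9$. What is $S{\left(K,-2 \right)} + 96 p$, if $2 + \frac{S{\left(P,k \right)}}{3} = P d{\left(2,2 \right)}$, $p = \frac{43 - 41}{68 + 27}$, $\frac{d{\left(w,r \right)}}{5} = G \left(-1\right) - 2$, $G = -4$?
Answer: $\frac{30972}{95} \approx 326.02$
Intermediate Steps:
$d{\left(w,r \right)} = 10$ ($d{\left(w,r \right)} = 5 \left(\left(-4\right) \left(-1\right) - 2\right) = 5 \left(4 - 2\right) = 5 \cdot 2 = 10$)
$p = \frac{2}{95} \approx 0.021053$
$K = 11$ ($K = 2 + 1 \cdot 9 = 2 + 9 = 11$)
$S{\left(P,k \right)} = -6 + 30 P$ ($S{\left(P,k \right)} = -6 + 3 P 10 = -6 + 3 \cdot 10 P = -6 + 30 P$)
$S{\left(K,-2 \right)} + 96 p = \left(-6 + 30 \cdot 11\right) + 96 \cdot \frac{2}{95} = \left(-6 + 330\right) + \frac{192}{95} = 324 + \frac{192}{95} = \frac{30972}{95}$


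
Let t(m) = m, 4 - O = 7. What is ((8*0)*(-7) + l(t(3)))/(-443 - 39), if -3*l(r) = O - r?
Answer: -1/241 ≈ -0.0041494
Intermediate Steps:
O = -3 (O = 4 - 1*7 = 4 - 7 = -3)
l(r) = 1 + r/3 (l(r) = -(-3 - r)/3 = 1 + r/3)
((8*0)*(-7) + l(t(3)))/(-443 - 39) = ((8*0)*(-7) + (1 + (1/3)*3))/(-443 - 39) = (0*(-7) + (1 + 1))/(-482) = (0 + 2)*(-1/482) = 2*(-1/482) = -1/241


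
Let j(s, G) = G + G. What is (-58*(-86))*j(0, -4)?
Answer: -39904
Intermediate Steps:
j(s, G) = 2*G
(-58*(-86))*j(0, -4) = (-58*(-86))*(2*(-4)) = 4988*(-8) = -39904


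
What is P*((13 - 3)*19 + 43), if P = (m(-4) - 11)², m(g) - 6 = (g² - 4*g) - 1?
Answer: 157508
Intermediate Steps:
m(g) = 5 + g² - 4*g (m(g) = 6 + ((g² - 4*g) - 1) = 6 + (-1 + g² - 4*g) = 5 + g² - 4*g)
P = 676 (P = ((5 + (-4)² - 4*(-4)) - 11)² = ((5 + 16 + 16) - 11)² = (37 - 11)² = 26² = 676)
P*((13 - 3)*19 + 43) = 676*((13 - 3)*19 + 43) = 676*(10*19 + 43) = 676*(190 + 43) = 676*233 = 157508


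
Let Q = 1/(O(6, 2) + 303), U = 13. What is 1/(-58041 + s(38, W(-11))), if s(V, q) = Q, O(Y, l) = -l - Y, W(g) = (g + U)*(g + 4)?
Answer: -295/17122094 ≈ -1.7229e-5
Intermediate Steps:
W(g) = (4 + g)*(13 + g) (W(g) = (g + 13)*(g + 4) = (13 + g)*(4 + g) = (4 + g)*(13 + g))
O(Y, l) = -Y - l
Q = 1/295 (Q = 1/((-1*6 - 1*2) + 303) = 1/((-6 - 2) + 303) = 1/(-8 + 303) = 1/295 ≈ 0.0033898)
s(V, q) = 1/295
1/(-58041 + s(38, W(-11))) = 1/(-58041 + 1/295) = 1/(-17122094/295) = -295/17122094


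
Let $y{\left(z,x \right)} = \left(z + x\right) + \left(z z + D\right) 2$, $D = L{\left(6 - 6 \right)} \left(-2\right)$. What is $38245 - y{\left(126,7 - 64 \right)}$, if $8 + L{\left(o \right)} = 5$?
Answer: $6412$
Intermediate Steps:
$L{\left(o \right)} = -3$ ($L{\left(o \right)} = -8 + 5 = -3$)
$D = 6$ ($D = \left(-3\right) \left(-2\right) = 6$)
$y{\left(z,x \right)} = 12 + x + z + 2 z^{2}$ ($y{\left(z,x \right)} = \left(z + x\right) + \left(z z + 6\right) 2 = \left(x + z\right) + \left(z^{2} + 6\right) 2 = \left(x + z\right) + \left(6 + z^{2}\right) 2 = \left(x + z\right) + \left(12 + 2 z^{2}\right) = 12 + x + z + 2 z^{2}$)
$38245 - y{\left(126,7 - 64 \right)} = 38245 - \left(12 + \left(7 - 64\right) + 126 + 2 \cdot 126^{2}\right) = 38245 - \left(12 + \left(7 - 64\right) + 126 + 2 \cdot 15876\right) = 38245 - \left(12 - 57 + 126 + 31752\right) = 38245 - 31833 = 6412$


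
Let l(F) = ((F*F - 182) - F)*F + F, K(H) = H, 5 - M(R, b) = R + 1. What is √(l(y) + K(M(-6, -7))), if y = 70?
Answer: 24*√565 ≈ 570.47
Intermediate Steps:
M(R, b) = 4 - R (M(R, b) = 5 - (R + 1) = 5 - (1 + R) = 5 + (-1 - R) = 4 - R)
l(F) = F + F*(-182 + F² - F) (l(F) = ((F² - 182) - F)*F + F = ((-182 + F²) - F)*F + F = (-182 + F² - F)*F + F = F*(-182 + F² - F) + F = F + F*(-182 + F² - F))
√(l(y) + K(M(-6, -7))) = √(70*(-181 + 70² - 1*70) + (4 - 1*(-6))) = √(70*(-181 + 4900 - 70) + (4 + 6)) = √(70*4649 + 10) = √(325430 + 10) = √325440 = 24*√565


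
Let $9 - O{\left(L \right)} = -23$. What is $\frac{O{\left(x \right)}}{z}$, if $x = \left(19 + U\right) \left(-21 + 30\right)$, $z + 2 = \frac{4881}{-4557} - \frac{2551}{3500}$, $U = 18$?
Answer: $- \frac{24304000}{2886067} \approx -8.4211$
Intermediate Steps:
$z = - \frac{2886067}{759500}$ ($z = -2 + \left(\frac{4881}{-4557} - \frac{2551}{3500}\right) = -2 + \left(4881 \left(- \frac{1}{4557}\right) - \frac{2551}{3500}\right) = -2 - \frac{1367067}{759500} = - \frac{2886067}{759500} \approx -3.8$)
$x = 333$ ($x = \left(19 + 18\right) \left(-21 + 30\right) = 37 \cdot 9 = 333$)
$O{\left(L \right)} = 32$ ($O{\left(L \right)} = 9 - -23 = 9 + 23 = 32$)
$\frac{O{\left(x \right)}}{z} = \frac{32}{- \frac{2886067}{759500}} = 32 \left(- \frac{759500}{2886067}\right) = - \frac{24304000}{2886067}$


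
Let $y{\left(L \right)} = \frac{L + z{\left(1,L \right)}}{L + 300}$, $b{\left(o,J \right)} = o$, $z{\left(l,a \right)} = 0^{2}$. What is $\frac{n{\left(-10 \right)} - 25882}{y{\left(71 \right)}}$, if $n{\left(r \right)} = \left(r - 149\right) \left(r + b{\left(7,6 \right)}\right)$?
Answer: $- \frac{9425255}{71} \approx -1.3275 \cdot 10^{5}$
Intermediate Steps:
$z{\left(l,a \right)} = 0$
$y{\left(L \right)} = \frac{L}{300 + L}$ ($y{\left(L \right)} = \frac{L + 0}{L + 300} = \frac{L}{300 + L}$)
$n{\left(r \right)} = \left(-149 + r\right) \left(7 + r\right)$ ($n{\left(r \right)} = \left(r - 149\right) \left(r + 7\right) = \left(-149 + r\right) \left(7 + r\right)$)
$\frac{n{\left(-10 \right)} - 25882}{y{\left(71 \right)}} = \frac{\left(-1043 + \left(-10\right)^{2} - -1420\right) - 25882}{71 \frac{1}{300 + 71}} = \frac{\left(-1043 + 100 + 1420\right) - 25882}{71 \cdot \frac{1}{371}} = \frac{477 - 25882}{71 \cdot \frac{1}{371}} = - \frac{25405}{\frac{71}{371}} = \left(-25405\right) \frac{371}{71} = - \frac{9425255}{71}$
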